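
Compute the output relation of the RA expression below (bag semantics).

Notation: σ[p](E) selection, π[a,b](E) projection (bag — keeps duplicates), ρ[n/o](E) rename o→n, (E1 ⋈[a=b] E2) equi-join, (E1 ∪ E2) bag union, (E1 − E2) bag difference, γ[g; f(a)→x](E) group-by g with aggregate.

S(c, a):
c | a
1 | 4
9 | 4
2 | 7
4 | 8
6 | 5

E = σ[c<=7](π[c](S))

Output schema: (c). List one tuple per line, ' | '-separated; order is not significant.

Per-node cardinality:
  S → 5
  π[c](S) → 5
  σ[c<=7](π[c](S)) → 4

== RESULT ==
c
1
2
4
6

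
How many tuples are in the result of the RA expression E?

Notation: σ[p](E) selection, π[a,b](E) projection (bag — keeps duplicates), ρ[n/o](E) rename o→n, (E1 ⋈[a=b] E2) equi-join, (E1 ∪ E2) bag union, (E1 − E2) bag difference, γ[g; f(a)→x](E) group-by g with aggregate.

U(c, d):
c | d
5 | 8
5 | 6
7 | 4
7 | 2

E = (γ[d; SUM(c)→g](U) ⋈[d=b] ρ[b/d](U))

Row counts bottom-up:
  U → 4
  γ[d; SUM(c)→g](U) → 4
  U → 4
  ρ[b/d](U) → 4
  (γ[d; SUM(c)→g](U) ⋈[d=b] ρ[b/d](U)) → 4

|E| = 4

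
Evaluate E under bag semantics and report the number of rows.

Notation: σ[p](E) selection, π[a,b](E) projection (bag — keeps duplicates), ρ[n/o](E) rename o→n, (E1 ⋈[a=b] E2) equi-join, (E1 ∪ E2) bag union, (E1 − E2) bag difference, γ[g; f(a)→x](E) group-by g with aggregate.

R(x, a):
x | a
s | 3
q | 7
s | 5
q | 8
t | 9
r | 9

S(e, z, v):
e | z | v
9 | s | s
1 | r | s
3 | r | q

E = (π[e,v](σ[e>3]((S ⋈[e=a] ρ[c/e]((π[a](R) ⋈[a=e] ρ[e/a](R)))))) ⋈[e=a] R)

Stepwise |·|:
  S → 3
  R → 6
  π[a](R) → 6
  R → 6
  ρ[e/a](R) → 6
  (π[a](R) ⋈[a=e] ρ[e/a](R)) → 8
  ρ[c/e]((π[a](R) ⋈[a=e] ρ[e/a](R))) → 8
  (S ⋈[e=a] ρ[c/e]((π[a](R) ⋈[a=e] ρ[e/a](R)))) → 5
  σ[e>3]((S ⋈[e=a] ρ[c/e]((π[a](R) ⋈[a=e] ρ[e/a](R))))) → 4
  π[e,v](σ[e>3]((S ⋈[e=a] ρ[c/e]((π[a](R) ⋈[a=e] ρ[e/a](R)))))) → 4
  R → 6
  (π[e,v](σ[e>3]((S ⋈[e=a] ρ[c/e]((π[a](R) ⋈[a=e] ρ[e/a](R)))))) ⋈[e=a] R) → 8

|E| = 8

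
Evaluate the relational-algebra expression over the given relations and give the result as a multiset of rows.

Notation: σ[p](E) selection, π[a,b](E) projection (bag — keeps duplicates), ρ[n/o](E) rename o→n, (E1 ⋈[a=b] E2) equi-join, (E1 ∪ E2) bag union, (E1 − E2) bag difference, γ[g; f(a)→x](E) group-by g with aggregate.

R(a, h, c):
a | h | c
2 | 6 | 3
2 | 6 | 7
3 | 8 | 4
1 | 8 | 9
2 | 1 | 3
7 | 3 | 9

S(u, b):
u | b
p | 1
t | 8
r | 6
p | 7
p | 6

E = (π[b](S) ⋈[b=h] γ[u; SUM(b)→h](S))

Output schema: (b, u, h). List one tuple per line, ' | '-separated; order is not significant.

Row counts bottom-up:
  S → 5
  π[b](S) → 5
  S → 5
  γ[u; SUM(b)→h](S) → 3
  (π[b](S) ⋈[b=h] γ[u; SUM(b)→h](S)) → 3

== RESULT ==
b | u | h
6 | r | 6
6 | r | 6
8 | t | 8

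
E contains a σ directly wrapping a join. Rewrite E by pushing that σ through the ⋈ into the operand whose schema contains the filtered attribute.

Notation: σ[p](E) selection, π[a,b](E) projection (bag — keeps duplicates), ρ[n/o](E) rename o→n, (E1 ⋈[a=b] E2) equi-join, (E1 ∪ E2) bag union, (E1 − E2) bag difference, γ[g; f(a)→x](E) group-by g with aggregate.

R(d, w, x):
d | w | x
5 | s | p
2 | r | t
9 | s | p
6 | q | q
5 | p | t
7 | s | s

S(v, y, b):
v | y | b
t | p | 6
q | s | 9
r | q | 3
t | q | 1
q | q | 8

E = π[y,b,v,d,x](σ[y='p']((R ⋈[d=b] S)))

σ filters on y, owned by the right side.
E' = π[y,b,v,d,x]((R ⋈[d=b] σ[y='p'](S)))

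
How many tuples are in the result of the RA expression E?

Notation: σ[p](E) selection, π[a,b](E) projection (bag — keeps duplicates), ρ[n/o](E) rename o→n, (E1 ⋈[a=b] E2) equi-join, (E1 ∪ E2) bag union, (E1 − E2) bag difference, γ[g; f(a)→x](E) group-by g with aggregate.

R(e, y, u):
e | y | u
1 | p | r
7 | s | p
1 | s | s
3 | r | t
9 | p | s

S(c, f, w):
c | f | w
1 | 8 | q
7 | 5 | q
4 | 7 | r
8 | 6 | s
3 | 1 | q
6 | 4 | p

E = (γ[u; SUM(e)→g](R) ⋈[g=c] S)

Stepwise |·|:
  R → 5
  γ[u; SUM(e)→g](R) → 4
  S → 6
  (γ[u; SUM(e)→g](R) ⋈[g=c] S) → 3

|E| = 3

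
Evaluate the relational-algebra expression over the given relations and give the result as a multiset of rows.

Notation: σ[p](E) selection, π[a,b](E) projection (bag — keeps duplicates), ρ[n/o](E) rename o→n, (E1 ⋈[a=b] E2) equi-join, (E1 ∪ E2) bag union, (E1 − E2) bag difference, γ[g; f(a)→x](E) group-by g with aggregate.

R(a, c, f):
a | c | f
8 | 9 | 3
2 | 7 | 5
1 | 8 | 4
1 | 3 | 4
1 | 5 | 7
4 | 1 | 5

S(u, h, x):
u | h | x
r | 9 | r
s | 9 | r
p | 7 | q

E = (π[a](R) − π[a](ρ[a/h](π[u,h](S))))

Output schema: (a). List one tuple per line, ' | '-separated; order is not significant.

Per-node cardinality:
  R → 6
  π[a](R) → 6
  S → 3
  π[u,h](S) → 3
  ρ[a/h](π[u,h](S)) → 3
  π[a](ρ[a/h](π[u,h](S))) → 3
  (π[a](R) − π[a](ρ[a/h](π[u,h](S)))) → 6

== RESULT ==
a
1
1
1
2
4
8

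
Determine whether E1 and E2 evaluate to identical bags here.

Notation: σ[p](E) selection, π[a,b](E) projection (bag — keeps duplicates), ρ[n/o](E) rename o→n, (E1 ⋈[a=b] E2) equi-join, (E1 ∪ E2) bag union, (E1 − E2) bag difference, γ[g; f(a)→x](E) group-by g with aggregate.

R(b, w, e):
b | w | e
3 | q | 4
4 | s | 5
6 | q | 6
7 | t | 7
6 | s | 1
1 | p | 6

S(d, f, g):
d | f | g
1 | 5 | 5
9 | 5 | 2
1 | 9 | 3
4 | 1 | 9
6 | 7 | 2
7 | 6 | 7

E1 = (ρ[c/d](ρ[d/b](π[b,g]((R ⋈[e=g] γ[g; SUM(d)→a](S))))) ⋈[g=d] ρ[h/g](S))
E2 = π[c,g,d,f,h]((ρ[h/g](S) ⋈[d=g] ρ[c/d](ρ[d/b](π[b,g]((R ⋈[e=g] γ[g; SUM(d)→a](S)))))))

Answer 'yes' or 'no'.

E1 stepwise |·|:
  R → 6
  S → 6
  γ[g; SUM(d)→a](S) → 5
  (R ⋈[e=g] γ[g; SUM(d)→a](S)) → 2
  π[b,g]((R ⋈[e=g] γ[g; SUM(d)→a](S))) → 2
  ρ[d/b](π[b,g]((R ⋈[e=g] γ[g; SUM(d)→a](S)))) → 2
  ρ[c/d](ρ[d/b](π[b,g]((R ⋈[e=g] γ[g; SUM(d)→a](S))))) → 2
  S → 6
  ρ[h/g](S) → 6
  (ρ[c/d](ρ[d/b](π[b,g]((R ⋈[e=g] γ[g; SUM(d)→a](S))))) ⋈[g=d] ρ[h/g](S)) → 1
E2 stepwise |·|:
  S → 6
  ρ[h/g](S) → 6
  R → 6
  S → 6
  γ[g; SUM(d)→a](S) → 5
  (R ⋈[e=g] γ[g; SUM(d)→a](S)) → 2
  π[b,g]((R ⋈[e=g] γ[g; SUM(d)→a](S))) → 2
  ρ[d/b](π[b,g]((R ⋈[e=g] γ[g; SUM(d)→a](S)))) → 2
  ρ[c/d](ρ[d/b](π[b,g]((R ⋈[e=g] γ[g; SUM(d)→a](S))))) → 2
  (ρ[h/g](S) ⋈[d=g] ρ[c/d](ρ[d/b](π[b,g]((R ⋈[e=g] γ[g; SUM(d)→a](S)))))) → 1
  π[c,g,d,f,h]((ρ[h/g](S) ⋈[d=g] ρ[c/d](ρ[d/b](π[b,g]((R ⋈[e=g] γ[g; SUM(d)→a](S))))))) → 1

E1 and E2 produce the same multiset:
c | g | d | f | h
7 | 7 | 7 | 6 | 7

yes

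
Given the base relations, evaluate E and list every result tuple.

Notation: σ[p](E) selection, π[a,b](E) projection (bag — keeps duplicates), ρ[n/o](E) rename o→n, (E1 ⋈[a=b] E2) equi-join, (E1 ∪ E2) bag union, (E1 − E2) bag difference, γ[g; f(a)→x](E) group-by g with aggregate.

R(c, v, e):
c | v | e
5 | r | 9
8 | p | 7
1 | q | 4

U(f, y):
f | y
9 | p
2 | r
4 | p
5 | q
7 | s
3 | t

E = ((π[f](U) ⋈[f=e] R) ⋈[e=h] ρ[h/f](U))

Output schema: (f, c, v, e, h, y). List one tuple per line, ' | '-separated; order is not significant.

Subexpression sizes:
  U → 6
  π[f](U) → 6
  R → 3
  (π[f](U) ⋈[f=e] R) → 3
  U → 6
  ρ[h/f](U) → 6
  ((π[f](U) ⋈[f=e] R) ⋈[e=h] ρ[h/f](U)) → 3

== RESULT ==
f | c | v | e | h | y
4 | 1 | q | 4 | 4 | p
7 | 8 | p | 7 | 7 | s
9 | 5 | r | 9 | 9 | p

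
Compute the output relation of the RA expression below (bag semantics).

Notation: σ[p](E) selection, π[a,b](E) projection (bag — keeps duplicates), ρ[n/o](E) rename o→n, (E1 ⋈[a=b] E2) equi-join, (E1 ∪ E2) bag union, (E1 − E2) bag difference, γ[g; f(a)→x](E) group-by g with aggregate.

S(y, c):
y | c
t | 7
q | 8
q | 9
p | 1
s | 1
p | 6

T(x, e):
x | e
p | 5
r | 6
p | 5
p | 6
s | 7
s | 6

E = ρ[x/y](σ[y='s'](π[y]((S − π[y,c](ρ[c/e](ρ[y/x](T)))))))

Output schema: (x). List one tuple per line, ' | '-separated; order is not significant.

Row counts bottom-up:
  S → 6
  T → 6
  ρ[y/x](T) → 6
  ρ[c/e](ρ[y/x](T)) → 6
  π[y,c](ρ[c/e](ρ[y/x](T))) → 6
  (S − π[y,c](ρ[c/e](ρ[y/x](T)))) → 5
  π[y]((S − π[y,c](ρ[c/e](ρ[y/x](T))))) → 5
  σ[y='s'](π[y]((S − π[y,c](ρ[c/e](ρ[y/x](T)))))) → 1
  ρ[x/y](σ[y='s'](π[y]((S − π[y,c](ρ[c/e](ρ[y/x](T))))))) → 1

== RESULT ==
x
s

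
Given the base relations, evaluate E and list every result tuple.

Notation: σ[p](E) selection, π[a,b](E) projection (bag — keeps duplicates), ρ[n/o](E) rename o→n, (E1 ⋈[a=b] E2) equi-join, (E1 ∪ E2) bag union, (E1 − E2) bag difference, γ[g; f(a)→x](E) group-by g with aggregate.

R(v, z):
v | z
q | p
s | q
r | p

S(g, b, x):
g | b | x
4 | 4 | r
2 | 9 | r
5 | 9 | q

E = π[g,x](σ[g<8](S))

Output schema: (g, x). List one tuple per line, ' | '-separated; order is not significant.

Per-node cardinality:
  S → 3
  σ[g<8](S) → 3
  π[g,x](σ[g<8](S)) → 3

== RESULT ==
g | x
2 | r
4 | r
5 | q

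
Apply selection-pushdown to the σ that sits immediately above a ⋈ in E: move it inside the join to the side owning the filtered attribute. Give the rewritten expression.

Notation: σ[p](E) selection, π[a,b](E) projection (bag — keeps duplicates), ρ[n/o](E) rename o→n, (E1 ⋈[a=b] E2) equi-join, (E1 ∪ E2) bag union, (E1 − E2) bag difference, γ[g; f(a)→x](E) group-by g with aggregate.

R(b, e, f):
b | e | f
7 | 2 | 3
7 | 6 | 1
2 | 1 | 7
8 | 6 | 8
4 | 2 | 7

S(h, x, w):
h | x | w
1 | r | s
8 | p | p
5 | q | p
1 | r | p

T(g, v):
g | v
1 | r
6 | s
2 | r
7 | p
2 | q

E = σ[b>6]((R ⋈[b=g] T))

σ filters on b, owned by the left side.
E' = (σ[b>6](R) ⋈[b=g] T)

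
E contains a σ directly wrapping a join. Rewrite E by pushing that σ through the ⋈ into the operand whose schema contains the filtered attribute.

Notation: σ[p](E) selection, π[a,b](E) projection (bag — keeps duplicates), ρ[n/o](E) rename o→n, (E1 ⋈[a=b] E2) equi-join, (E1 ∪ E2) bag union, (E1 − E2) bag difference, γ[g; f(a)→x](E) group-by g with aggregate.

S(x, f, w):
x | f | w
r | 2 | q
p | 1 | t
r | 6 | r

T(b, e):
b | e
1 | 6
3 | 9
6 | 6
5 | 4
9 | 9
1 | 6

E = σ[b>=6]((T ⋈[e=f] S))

σ filters on b, owned by the left side.
E' = (σ[b>=6](T) ⋈[e=f] S)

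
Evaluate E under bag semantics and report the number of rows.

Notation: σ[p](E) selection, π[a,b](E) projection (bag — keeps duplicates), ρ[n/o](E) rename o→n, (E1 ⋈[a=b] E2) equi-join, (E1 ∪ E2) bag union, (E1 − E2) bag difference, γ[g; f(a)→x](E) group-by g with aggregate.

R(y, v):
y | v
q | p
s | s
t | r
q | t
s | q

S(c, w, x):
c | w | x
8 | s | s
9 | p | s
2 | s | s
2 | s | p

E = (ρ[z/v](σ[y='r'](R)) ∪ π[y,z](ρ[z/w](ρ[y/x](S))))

Per-node cardinality:
  R → 5
  σ[y='r'](R) → 0
  ρ[z/v](σ[y='r'](R)) → 0
  S → 4
  ρ[y/x](S) → 4
  ρ[z/w](ρ[y/x](S)) → 4
  π[y,z](ρ[z/w](ρ[y/x](S))) → 4
  (ρ[z/v](σ[y='r'](R)) ∪ π[y,z](ρ[z/w](ρ[y/x](S)))) → 4

|E| = 4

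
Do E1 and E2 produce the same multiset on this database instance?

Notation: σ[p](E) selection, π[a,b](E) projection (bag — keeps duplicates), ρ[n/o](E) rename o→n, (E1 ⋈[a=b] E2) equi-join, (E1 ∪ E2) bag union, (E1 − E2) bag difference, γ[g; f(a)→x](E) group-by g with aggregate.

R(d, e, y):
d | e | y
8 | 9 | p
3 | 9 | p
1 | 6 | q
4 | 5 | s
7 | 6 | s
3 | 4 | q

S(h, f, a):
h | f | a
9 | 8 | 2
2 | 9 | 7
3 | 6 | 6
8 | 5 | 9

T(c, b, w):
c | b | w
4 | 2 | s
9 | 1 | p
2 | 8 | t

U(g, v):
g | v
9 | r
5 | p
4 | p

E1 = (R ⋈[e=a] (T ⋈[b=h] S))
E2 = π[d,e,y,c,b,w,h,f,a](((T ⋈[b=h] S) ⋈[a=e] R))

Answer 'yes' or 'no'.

E1 per-node cardinality:
  R → 6
  T → 3
  S → 4
  (T ⋈[b=h] S) → 2
  (R ⋈[e=a] (T ⋈[b=h] S)) → 2
E2 per-node cardinality:
  T → 3
  S → 4
  (T ⋈[b=h] S) → 2
  R → 6
  ((T ⋈[b=h] S) ⋈[a=e] R) → 2
  π[d,e,y,c,b,w,h,f,a](((T ⋈[b=h] S) ⋈[a=e] R)) → 2

E1 and E2 produce the same multiset:
d | e | y | c | b | w | h | f | a
3 | 9 | p | 2 | 8 | t | 8 | 5 | 9
8 | 9 | p | 2 | 8 | t | 8 | 5 | 9

yes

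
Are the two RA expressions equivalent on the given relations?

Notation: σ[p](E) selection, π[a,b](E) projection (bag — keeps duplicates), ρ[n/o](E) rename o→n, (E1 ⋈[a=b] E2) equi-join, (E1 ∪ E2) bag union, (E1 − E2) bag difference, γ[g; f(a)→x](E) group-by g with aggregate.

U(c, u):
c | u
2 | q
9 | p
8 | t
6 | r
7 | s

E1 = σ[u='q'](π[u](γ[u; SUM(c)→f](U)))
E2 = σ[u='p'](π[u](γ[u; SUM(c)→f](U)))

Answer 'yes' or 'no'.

E1 per-node cardinality:
  U → 5
  γ[u; SUM(c)→f](U) → 5
  π[u](γ[u; SUM(c)→f](U)) → 5
  σ[u='q'](π[u](γ[u; SUM(c)→f](U))) → 1
E2 per-node cardinality:
  U → 5
  γ[u; SUM(c)→f](U) → 5
  π[u](γ[u; SUM(c)→f](U)) → 5
  σ[u='p'](π[u](γ[u; SUM(c)→f](U))) → 1

E1 result:
u
q
E2 result:
u
p
Witness: ('p',) appears 0× in E1 but 1× in E2.

no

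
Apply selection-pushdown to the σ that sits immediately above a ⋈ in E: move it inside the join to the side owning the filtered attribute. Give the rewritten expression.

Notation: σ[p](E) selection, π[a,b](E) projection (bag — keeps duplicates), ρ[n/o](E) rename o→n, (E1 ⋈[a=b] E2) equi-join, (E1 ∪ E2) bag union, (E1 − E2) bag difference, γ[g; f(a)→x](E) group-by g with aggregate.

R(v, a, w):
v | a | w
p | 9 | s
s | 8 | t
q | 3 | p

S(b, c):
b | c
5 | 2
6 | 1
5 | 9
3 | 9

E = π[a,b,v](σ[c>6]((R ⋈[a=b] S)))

σ filters on c, owned by the right side.
E' = π[a,b,v]((R ⋈[a=b] σ[c>6](S)))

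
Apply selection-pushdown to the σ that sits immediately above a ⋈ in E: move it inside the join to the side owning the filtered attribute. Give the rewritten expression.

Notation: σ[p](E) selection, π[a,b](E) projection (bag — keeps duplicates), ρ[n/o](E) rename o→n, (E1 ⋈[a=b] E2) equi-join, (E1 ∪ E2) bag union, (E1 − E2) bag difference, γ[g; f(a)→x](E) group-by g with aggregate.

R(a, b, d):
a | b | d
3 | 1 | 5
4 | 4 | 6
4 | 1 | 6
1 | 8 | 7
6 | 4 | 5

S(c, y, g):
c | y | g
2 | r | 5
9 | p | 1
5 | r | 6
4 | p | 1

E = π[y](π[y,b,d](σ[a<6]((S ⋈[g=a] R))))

σ filters on a, owned by the right side.
E' = π[y](π[y,b,d]((S ⋈[g=a] σ[a<6](R))))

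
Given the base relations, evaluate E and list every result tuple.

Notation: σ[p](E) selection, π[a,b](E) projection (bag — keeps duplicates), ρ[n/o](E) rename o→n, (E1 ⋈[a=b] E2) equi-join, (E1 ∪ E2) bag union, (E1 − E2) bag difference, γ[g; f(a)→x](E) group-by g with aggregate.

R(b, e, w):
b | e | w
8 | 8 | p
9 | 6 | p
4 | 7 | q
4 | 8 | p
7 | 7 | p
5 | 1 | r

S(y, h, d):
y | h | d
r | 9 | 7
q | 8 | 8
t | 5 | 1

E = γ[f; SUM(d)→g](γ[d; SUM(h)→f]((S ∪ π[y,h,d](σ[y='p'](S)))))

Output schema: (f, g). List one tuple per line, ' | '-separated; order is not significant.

Stepwise |·|:
  S → 3
  S → 3
  σ[y='p'](S) → 0
  π[y,h,d](σ[y='p'](S)) → 0
  (S ∪ π[y,h,d](σ[y='p'](S))) → 3
  γ[d; SUM(h)→f]((S ∪ π[y,h,d](σ[y='p'](S)))) → 3
  γ[f; SUM(d)→g](γ[d; SUM(h)→f]((S ∪ π[y,h,d](σ[y='p'](S))))) → 3

== RESULT ==
f | g
5 | 1
8 | 8
9 | 7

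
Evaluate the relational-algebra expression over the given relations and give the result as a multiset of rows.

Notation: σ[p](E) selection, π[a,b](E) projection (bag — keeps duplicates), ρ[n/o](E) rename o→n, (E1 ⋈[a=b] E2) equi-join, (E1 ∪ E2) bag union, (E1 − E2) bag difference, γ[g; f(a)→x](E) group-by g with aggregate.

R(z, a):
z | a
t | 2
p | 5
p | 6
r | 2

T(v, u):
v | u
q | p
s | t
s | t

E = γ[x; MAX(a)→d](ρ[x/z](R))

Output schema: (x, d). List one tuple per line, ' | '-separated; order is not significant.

Row counts bottom-up:
  R → 4
  ρ[x/z](R) → 4
  γ[x; MAX(a)→d](ρ[x/z](R)) → 3

== RESULT ==
x | d
p | 6
r | 2
t | 2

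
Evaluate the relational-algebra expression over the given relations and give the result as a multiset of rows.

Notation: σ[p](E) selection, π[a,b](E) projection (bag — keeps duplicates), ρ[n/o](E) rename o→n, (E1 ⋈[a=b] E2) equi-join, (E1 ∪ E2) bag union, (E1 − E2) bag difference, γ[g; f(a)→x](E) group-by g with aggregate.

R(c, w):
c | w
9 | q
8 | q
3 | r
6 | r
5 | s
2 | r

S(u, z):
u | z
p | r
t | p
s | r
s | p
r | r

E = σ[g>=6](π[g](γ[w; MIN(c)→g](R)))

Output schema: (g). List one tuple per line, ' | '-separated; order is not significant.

Stepwise |·|:
  R → 6
  γ[w; MIN(c)→g](R) → 3
  π[g](γ[w; MIN(c)→g](R)) → 3
  σ[g>=6](π[g](γ[w; MIN(c)→g](R))) → 1

== RESULT ==
g
8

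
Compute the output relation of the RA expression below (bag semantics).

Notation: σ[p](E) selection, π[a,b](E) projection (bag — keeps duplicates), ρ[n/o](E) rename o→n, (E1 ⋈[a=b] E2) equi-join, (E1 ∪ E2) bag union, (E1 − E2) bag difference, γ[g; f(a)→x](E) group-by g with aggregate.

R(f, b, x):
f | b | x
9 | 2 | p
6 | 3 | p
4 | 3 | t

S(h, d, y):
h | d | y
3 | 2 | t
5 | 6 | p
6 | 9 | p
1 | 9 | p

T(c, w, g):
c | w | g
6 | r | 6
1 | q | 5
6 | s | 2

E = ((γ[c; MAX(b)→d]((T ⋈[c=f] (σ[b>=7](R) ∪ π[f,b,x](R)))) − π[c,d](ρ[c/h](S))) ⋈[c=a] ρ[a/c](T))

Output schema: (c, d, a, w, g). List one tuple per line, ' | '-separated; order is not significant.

Per-node cardinality:
  T → 3
  R → 3
  σ[b>=7](R) → 0
  R → 3
  π[f,b,x](R) → 3
  (σ[b>=7](R) ∪ π[f,b,x](R)) → 3
  (T ⋈[c=f] (σ[b>=7](R) ∪ π[f,b,x](R))) → 2
  γ[c; MAX(b)→d]((T ⋈[c=f] (σ[b>=7](R) ∪ π[f,b,x](R)))) → 1
  S → 4
  ρ[c/h](S) → 4
  π[c,d](ρ[c/h](S)) → 4
  (γ[c; MAX(b)→d]((T ⋈[c=f] (σ[b>=7](R) ∪ π[f,b,x](R)))) − π[c,d](ρ[c/h](S))) → 1
  T → 3
  ρ[a/c](T) → 3
  ((γ[c; MAX(b)→d]((T ⋈[c=f] (σ[b>=7](R) ∪ π[f,b,x](R)))) − π[c,d](ρ[c/h](S))) ⋈[c=a] ρ[a/c](T)) → 2

== RESULT ==
c | d | a | w | g
6 | 3 | 6 | r | 6
6 | 3 | 6 | s | 2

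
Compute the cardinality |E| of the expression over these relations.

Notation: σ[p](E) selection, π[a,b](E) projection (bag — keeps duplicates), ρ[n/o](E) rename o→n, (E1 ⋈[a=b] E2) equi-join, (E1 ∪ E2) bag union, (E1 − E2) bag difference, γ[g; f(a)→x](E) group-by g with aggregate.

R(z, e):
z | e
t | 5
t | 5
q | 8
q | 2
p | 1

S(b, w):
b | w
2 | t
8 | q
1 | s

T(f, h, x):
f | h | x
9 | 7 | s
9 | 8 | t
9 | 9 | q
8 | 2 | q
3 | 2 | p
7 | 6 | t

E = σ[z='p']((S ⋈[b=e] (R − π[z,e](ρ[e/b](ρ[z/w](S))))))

Stepwise |·|:
  S → 3
  R → 5
  S → 3
  ρ[z/w](S) → 3
  ρ[e/b](ρ[z/w](S)) → 3
  π[z,e](ρ[e/b](ρ[z/w](S))) → 3
  (R − π[z,e](ρ[e/b](ρ[z/w](S)))) → 4
  (S ⋈[b=e] (R − π[z,e](ρ[e/b](ρ[z/w](S))))) → 2
  σ[z='p']((S ⋈[b=e] (R − π[z,e](ρ[e/b](ρ[z/w](S)))))) → 1

|E| = 1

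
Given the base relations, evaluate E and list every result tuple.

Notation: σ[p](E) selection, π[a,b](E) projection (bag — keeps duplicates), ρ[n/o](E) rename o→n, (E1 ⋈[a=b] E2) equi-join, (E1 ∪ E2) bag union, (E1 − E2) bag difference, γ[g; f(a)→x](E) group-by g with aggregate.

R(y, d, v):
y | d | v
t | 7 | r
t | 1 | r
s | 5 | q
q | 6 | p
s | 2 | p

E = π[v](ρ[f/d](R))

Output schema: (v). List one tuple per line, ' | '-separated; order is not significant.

Per-node cardinality:
  R → 5
  ρ[f/d](R) → 5
  π[v](ρ[f/d](R)) → 5

== RESULT ==
v
p
p
q
r
r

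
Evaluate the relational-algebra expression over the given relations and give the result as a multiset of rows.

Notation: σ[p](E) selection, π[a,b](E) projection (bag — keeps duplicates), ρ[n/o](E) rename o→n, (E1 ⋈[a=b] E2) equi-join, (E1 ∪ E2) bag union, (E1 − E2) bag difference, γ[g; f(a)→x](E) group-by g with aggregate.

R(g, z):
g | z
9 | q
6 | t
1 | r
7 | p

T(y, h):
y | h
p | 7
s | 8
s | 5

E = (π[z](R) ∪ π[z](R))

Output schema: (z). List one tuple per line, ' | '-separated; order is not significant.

Row counts bottom-up:
  R → 4
  π[z](R) → 4
  R → 4
  π[z](R) → 4
  (π[z](R) ∪ π[z](R)) → 8

== RESULT ==
z
p
p
q
q
r
r
t
t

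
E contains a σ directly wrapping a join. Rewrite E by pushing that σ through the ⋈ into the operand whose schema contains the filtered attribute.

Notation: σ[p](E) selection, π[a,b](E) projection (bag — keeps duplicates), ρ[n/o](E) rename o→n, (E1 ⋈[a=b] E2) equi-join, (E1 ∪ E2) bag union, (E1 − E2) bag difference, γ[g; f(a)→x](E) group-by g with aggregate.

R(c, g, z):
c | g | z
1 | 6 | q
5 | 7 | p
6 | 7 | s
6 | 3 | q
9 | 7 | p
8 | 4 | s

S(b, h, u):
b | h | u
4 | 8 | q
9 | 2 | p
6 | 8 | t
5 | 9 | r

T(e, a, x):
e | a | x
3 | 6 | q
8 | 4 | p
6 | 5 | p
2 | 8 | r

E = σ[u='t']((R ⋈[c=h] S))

σ filters on u, owned by the right side.
E' = (R ⋈[c=h] σ[u='t'](S))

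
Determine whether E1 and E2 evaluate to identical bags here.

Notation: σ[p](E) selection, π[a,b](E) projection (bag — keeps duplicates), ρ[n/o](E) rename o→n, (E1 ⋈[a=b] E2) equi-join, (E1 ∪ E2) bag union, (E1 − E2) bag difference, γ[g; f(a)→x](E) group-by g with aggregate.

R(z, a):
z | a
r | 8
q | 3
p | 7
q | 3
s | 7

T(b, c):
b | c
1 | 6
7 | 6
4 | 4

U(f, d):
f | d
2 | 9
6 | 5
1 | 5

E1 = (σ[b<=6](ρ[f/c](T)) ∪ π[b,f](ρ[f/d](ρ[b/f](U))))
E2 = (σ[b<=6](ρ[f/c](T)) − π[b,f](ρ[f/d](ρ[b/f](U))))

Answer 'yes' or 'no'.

E1 row counts bottom-up:
  T → 3
  ρ[f/c](T) → 3
  σ[b<=6](ρ[f/c](T)) → 2
  U → 3
  ρ[b/f](U) → 3
  ρ[f/d](ρ[b/f](U)) → 3
  π[b,f](ρ[f/d](ρ[b/f](U))) → 3
  (σ[b<=6](ρ[f/c](T)) ∪ π[b,f](ρ[f/d](ρ[b/f](U)))) → 5
E2 row counts bottom-up:
  T → 3
  ρ[f/c](T) → 3
  σ[b<=6](ρ[f/c](T)) → 2
  U → 3
  ρ[b/f](U) → 3
  ρ[f/d](ρ[b/f](U)) → 3
  π[b,f](ρ[f/d](ρ[b/f](U))) → 3
  (σ[b<=6](ρ[f/c](T)) − π[b,f](ρ[f/d](ρ[b/f](U)))) → 2

E1 result:
b | f
1 | 5
1 | 6
2 | 9
4 | 4
6 | 5
E2 result:
b | f
1 | 6
4 | 4
Witness: (2, 9) appears 1× in E1 but 0× in E2.

no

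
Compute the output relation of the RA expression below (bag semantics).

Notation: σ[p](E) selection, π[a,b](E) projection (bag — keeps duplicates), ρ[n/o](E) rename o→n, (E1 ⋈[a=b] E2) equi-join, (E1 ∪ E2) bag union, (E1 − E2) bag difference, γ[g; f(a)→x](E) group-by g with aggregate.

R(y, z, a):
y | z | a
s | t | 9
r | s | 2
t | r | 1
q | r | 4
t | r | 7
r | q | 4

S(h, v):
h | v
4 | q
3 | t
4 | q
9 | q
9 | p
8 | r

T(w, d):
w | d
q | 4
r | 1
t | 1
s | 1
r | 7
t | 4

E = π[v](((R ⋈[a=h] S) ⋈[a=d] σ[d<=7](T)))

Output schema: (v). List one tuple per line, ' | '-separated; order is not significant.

Subexpression sizes:
  R → 6
  S → 6
  (R ⋈[a=h] S) → 6
  T → 6
  σ[d<=7](T) → 6
  ((R ⋈[a=h] S) ⋈[a=d] σ[d<=7](T)) → 8
  π[v](((R ⋈[a=h] S) ⋈[a=d] σ[d<=7](T))) → 8

== RESULT ==
v
q
q
q
q
q
q
q
q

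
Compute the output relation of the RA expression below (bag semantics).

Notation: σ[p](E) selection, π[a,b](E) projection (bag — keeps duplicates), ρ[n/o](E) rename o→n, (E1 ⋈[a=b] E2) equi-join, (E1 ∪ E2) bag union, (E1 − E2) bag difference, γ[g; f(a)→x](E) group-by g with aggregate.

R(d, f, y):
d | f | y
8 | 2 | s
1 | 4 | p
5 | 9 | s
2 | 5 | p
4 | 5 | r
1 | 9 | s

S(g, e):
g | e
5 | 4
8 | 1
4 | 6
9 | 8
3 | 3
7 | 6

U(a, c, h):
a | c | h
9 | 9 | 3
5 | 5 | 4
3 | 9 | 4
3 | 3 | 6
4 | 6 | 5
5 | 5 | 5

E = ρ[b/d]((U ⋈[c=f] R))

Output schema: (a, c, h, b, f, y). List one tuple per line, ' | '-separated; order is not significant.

Stepwise |·|:
  U → 6
  R → 6
  (U ⋈[c=f] R) → 8
  ρ[b/d]((U ⋈[c=f] R)) → 8

== RESULT ==
a | c | h | b | f | y
3 | 9 | 4 | 1 | 9 | s
3 | 9 | 4 | 5 | 9 | s
5 | 5 | 4 | 2 | 5 | p
5 | 5 | 4 | 4 | 5 | r
5 | 5 | 5 | 2 | 5 | p
5 | 5 | 5 | 4 | 5 | r
9 | 9 | 3 | 1 | 9 | s
9 | 9 | 3 | 5 | 9 | s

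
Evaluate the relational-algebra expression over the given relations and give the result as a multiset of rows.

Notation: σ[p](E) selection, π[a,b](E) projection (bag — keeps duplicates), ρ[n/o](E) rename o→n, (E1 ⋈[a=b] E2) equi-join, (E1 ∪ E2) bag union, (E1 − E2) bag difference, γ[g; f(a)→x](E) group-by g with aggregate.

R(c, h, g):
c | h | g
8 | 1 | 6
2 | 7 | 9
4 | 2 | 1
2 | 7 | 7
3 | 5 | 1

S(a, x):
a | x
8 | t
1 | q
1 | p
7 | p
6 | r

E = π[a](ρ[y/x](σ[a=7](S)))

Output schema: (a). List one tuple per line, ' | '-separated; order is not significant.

Subexpression sizes:
  S → 5
  σ[a=7](S) → 1
  ρ[y/x](σ[a=7](S)) → 1
  π[a](ρ[y/x](σ[a=7](S))) → 1

== RESULT ==
a
7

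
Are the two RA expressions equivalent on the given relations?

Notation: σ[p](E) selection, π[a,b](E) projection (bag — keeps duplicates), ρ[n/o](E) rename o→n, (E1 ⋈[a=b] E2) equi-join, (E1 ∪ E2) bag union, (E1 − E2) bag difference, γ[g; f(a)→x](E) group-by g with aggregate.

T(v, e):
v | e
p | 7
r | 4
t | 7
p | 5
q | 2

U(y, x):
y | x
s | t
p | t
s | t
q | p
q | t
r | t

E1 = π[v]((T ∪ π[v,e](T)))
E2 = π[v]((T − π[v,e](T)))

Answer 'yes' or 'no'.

E1 subexpression sizes:
  T → 5
  T → 5
  π[v,e](T) → 5
  (T ∪ π[v,e](T)) → 10
  π[v]((T ∪ π[v,e](T))) → 10
E2 subexpression sizes:
  T → 5
  T → 5
  π[v,e](T) → 5
  (T − π[v,e](T)) → 0
  π[v]((T − π[v,e](T))) → 0

E1 result:
v
p
p
p
p
q
q
r
r
t
t
E2 result:
v
(0 rows)
Witness: ('t',) appears 2× in E1 but 0× in E2.

no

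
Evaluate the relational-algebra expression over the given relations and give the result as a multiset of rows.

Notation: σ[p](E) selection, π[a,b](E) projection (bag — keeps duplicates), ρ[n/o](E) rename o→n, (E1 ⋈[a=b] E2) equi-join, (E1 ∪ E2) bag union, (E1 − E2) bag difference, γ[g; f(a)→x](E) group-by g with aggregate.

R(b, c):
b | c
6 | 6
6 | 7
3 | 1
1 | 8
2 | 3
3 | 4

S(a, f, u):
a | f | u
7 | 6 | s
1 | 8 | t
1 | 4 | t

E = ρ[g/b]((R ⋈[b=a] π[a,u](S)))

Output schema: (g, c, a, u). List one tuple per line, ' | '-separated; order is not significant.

Stepwise |·|:
  R → 6
  S → 3
  π[a,u](S) → 3
  (R ⋈[b=a] π[a,u](S)) → 2
  ρ[g/b]((R ⋈[b=a] π[a,u](S))) → 2

== RESULT ==
g | c | a | u
1 | 8 | 1 | t
1 | 8 | 1 | t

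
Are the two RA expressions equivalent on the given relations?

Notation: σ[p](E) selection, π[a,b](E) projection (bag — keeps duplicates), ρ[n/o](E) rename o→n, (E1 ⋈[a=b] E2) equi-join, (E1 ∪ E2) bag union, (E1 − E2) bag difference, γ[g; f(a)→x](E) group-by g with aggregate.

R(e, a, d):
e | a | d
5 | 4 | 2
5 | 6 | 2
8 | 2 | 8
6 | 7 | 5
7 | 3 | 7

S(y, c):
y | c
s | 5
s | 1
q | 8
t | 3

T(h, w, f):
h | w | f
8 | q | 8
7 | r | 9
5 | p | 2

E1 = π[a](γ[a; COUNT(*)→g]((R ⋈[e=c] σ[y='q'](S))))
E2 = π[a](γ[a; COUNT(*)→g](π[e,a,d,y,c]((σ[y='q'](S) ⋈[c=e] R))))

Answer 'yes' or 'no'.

E1 subexpression sizes:
  R → 5
  S → 4
  σ[y='q'](S) → 1
  (R ⋈[e=c] σ[y='q'](S)) → 1
  γ[a; COUNT(*)→g]((R ⋈[e=c] σ[y='q'](S))) → 1
  π[a](γ[a; COUNT(*)→g]((R ⋈[e=c] σ[y='q'](S)))) → 1
E2 subexpression sizes:
  S → 4
  σ[y='q'](S) → 1
  R → 5
  (σ[y='q'](S) ⋈[c=e] R) → 1
  π[e,a,d,y,c]((σ[y='q'](S) ⋈[c=e] R)) → 1
  γ[a; COUNT(*)→g](π[e,a,d,y,c]((σ[y='q'](S) ⋈[c=e] R))) → 1
  π[a](γ[a; COUNT(*)→g](π[e,a,d,y,c]((σ[y='q'](S) ⋈[c=e] R)))) → 1

E1 and E2 produce the same multiset:
a
2

yes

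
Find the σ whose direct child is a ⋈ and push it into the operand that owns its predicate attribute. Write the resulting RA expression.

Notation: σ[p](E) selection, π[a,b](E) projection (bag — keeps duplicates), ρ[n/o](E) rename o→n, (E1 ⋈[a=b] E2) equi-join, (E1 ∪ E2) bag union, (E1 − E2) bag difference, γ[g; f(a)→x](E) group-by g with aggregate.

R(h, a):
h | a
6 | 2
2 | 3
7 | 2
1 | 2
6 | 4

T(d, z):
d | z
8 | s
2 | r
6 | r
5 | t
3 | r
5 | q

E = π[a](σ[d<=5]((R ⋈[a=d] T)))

σ filters on d, owned by the right side.
E' = π[a]((R ⋈[a=d] σ[d<=5](T)))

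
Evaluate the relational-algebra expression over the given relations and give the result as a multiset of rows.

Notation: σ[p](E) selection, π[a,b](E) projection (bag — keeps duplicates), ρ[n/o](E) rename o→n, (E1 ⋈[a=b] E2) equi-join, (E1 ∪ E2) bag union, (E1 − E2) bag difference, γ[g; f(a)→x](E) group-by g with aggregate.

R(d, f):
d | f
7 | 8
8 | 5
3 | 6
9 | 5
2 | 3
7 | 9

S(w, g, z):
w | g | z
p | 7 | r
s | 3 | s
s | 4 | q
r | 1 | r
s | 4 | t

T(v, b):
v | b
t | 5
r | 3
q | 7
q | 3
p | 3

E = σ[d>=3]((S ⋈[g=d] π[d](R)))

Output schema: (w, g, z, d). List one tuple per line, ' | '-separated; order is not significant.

Row counts bottom-up:
  S → 5
  R → 6
  π[d](R) → 6
  (S ⋈[g=d] π[d](R)) → 3
  σ[d>=3]((S ⋈[g=d] π[d](R))) → 3

== RESULT ==
w | g | z | d
p | 7 | r | 7
p | 7 | r | 7
s | 3 | s | 3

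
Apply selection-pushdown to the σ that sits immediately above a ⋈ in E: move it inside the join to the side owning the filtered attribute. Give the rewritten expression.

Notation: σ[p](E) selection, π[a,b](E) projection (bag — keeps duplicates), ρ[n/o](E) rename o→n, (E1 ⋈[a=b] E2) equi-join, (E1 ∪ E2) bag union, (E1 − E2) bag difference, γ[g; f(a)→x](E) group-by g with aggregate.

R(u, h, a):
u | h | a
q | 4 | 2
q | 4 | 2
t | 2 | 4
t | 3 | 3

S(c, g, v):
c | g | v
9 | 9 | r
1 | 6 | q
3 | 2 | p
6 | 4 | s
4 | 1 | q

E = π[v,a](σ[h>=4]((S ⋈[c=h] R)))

σ filters on h, owned by the right side.
E' = π[v,a]((S ⋈[c=h] σ[h>=4](R)))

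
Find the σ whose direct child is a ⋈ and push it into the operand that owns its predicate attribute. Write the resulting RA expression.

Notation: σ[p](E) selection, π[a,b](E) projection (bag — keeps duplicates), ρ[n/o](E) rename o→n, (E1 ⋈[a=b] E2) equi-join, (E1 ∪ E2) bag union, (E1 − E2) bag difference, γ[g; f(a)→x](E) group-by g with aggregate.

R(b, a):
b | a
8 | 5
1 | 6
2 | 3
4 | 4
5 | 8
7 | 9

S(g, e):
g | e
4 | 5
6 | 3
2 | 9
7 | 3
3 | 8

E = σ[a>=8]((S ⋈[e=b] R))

σ filters on a, owned by the right side.
E' = (S ⋈[e=b] σ[a>=8](R))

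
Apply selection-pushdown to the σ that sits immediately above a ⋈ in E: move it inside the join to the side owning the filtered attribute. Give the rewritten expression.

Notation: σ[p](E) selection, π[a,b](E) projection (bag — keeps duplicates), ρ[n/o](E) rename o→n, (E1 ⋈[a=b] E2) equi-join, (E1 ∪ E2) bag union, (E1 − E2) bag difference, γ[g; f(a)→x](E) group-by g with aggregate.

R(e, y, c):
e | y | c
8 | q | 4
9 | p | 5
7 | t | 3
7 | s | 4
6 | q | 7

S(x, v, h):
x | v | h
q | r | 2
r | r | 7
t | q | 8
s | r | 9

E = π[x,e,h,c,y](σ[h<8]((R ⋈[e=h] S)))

σ filters on h, owned by the right side.
E' = π[x,e,h,c,y]((R ⋈[e=h] σ[h<8](S)))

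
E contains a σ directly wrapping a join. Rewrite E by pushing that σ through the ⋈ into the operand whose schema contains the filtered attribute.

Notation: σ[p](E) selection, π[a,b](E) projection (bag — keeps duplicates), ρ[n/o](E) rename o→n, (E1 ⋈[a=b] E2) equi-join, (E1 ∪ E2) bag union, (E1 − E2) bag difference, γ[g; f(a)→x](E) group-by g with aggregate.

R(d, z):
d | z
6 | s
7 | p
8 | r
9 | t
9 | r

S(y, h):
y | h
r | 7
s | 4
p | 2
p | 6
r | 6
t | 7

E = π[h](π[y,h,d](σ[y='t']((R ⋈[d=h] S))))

σ filters on y, owned by the right side.
E' = π[h](π[y,h,d]((R ⋈[d=h] σ[y='t'](S))))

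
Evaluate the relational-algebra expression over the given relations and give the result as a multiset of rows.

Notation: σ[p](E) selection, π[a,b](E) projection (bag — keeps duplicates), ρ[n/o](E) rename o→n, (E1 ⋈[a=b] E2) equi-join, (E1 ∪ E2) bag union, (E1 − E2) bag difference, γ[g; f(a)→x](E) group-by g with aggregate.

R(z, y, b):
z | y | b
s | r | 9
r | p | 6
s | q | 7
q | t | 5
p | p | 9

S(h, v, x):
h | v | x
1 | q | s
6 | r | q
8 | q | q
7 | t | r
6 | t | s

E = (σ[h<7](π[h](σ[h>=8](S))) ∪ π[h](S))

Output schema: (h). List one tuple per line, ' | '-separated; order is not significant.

Per-node cardinality:
  S → 5
  σ[h>=8](S) → 1
  π[h](σ[h>=8](S)) → 1
  σ[h<7](π[h](σ[h>=8](S))) → 0
  S → 5
  π[h](S) → 5
  (σ[h<7](π[h](σ[h>=8](S))) ∪ π[h](S)) → 5

== RESULT ==
h
1
6
6
7
8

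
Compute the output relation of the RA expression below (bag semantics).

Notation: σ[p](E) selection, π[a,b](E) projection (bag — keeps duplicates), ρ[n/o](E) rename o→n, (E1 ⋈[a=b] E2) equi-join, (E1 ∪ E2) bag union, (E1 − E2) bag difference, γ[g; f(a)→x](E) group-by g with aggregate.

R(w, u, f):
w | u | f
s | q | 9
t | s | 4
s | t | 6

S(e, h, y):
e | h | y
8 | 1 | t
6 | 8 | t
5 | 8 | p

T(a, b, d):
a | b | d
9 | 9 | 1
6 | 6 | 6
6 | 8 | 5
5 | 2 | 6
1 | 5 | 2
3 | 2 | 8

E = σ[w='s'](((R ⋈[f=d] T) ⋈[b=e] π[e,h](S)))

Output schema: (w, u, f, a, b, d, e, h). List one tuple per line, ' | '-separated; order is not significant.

Row counts bottom-up:
  R → 3
  T → 6
  (R ⋈[f=d] T) → 2
  S → 3
  π[e,h](S) → 3
  ((R ⋈[f=d] T) ⋈[b=e] π[e,h](S)) → 1
  σ[w='s'](((R ⋈[f=d] T) ⋈[b=e] π[e,h](S))) → 1

== RESULT ==
w | u | f | a | b | d | e | h
s | t | 6 | 6 | 6 | 6 | 6 | 8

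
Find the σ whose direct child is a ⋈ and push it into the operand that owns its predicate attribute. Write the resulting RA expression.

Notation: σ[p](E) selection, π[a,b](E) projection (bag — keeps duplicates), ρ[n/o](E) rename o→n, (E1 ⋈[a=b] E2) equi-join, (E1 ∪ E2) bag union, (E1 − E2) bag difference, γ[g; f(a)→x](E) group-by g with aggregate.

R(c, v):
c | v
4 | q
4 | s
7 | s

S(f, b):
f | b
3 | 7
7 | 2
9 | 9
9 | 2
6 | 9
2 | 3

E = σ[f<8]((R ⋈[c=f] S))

σ filters on f, owned by the right side.
E' = (R ⋈[c=f] σ[f<8](S))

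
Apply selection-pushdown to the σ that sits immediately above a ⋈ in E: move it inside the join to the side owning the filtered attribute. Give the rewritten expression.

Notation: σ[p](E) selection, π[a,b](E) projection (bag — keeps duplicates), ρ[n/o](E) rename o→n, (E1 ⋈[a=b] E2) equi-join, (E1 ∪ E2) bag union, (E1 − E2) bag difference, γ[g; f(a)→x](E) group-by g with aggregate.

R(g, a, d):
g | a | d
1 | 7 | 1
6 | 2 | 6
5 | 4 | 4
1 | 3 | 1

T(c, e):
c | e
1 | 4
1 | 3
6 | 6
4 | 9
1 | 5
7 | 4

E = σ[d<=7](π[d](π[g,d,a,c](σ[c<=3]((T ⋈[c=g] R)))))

σ filters on c, owned by the left side.
E' = σ[d<=7](π[d](π[g,d,a,c]((σ[c<=3](T) ⋈[c=g] R))))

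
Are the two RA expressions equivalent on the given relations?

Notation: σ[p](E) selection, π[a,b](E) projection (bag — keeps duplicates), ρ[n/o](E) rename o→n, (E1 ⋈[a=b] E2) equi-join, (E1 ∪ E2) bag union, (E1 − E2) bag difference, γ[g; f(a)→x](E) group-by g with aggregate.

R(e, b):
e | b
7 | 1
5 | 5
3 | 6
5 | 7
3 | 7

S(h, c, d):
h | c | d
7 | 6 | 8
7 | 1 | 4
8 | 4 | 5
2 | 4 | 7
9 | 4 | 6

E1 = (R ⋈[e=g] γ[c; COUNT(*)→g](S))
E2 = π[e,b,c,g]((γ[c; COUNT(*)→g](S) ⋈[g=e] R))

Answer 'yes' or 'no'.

E1 row counts bottom-up:
  R → 5
  S → 5
  γ[c; COUNT(*)→g](S) → 3
  (R ⋈[e=g] γ[c; COUNT(*)→g](S)) → 2
E2 row counts bottom-up:
  S → 5
  γ[c; COUNT(*)→g](S) → 3
  R → 5
  (γ[c; COUNT(*)→g](S) ⋈[g=e] R) → 2
  π[e,b,c,g]((γ[c; COUNT(*)→g](S) ⋈[g=e] R)) → 2

E1 and E2 produce the same multiset:
e | b | c | g
3 | 6 | 4 | 3
3 | 7 | 4 | 3

yes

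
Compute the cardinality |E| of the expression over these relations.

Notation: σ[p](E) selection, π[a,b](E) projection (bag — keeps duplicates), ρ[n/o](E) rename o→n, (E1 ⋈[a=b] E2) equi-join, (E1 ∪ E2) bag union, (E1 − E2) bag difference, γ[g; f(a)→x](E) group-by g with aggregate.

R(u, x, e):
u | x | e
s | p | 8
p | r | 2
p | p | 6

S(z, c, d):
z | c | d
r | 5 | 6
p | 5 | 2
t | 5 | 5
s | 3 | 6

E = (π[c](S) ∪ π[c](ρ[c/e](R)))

Subexpression sizes:
  S → 4
  π[c](S) → 4
  R → 3
  ρ[c/e](R) → 3
  π[c](ρ[c/e](R)) → 3
  (π[c](S) ∪ π[c](ρ[c/e](R))) → 7

|E| = 7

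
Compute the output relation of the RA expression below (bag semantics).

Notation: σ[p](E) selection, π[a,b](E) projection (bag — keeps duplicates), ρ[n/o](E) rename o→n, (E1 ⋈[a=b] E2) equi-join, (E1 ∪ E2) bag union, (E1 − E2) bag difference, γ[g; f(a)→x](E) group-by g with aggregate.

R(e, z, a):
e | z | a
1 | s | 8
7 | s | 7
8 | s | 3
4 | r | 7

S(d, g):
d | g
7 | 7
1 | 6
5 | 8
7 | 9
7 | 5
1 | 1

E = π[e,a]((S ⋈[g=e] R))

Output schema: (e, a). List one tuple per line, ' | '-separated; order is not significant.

Row counts bottom-up:
  S → 6
  R → 4
  (S ⋈[g=e] R) → 3
  π[e,a]((S ⋈[g=e] R)) → 3

== RESULT ==
e | a
1 | 8
7 | 7
8 | 3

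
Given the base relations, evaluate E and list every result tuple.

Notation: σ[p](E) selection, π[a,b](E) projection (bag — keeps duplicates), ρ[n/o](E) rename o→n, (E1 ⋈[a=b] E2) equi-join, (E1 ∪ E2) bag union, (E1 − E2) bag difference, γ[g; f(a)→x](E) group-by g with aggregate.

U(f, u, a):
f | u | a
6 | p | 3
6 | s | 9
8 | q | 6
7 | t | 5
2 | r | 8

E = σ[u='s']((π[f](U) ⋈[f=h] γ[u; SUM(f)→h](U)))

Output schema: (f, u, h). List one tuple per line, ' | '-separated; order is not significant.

Row counts bottom-up:
  U → 5
  π[f](U) → 5
  U → 5
  γ[u; SUM(f)→h](U) → 5
  (π[f](U) ⋈[f=h] γ[u; SUM(f)→h](U)) → 7
  σ[u='s']((π[f](U) ⋈[f=h] γ[u; SUM(f)→h](U))) → 2

== RESULT ==
f | u | h
6 | s | 6
6 | s | 6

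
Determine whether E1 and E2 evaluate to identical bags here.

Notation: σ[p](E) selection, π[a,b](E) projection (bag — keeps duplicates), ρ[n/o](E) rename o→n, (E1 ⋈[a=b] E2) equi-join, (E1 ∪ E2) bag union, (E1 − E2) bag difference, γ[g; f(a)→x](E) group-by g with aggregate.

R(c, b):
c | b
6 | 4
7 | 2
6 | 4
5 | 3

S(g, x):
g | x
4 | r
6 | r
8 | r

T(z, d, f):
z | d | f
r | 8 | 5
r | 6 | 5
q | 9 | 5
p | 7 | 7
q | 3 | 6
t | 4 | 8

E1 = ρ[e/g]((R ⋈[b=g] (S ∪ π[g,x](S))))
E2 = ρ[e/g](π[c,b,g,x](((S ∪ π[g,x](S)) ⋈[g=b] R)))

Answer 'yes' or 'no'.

E1 row counts bottom-up:
  R → 4
  S → 3
  S → 3
  π[g,x](S) → 3
  (S ∪ π[g,x](S)) → 6
  (R ⋈[b=g] (S ∪ π[g,x](S))) → 4
  ρ[e/g]((R ⋈[b=g] (S ∪ π[g,x](S)))) → 4
E2 row counts bottom-up:
  S → 3
  S → 3
  π[g,x](S) → 3
  (S ∪ π[g,x](S)) → 6
  R → 4
  ((S ∪ π[g,x](S)) ⋈[g=b] R) → 4
  π[c,b,g,x](((S ∪ π[g,x](S)) ⋈[g=b] R)) → 4
  ρ[e/g](π[c,b,g,x](((S ∪ π[g,x](S)) ⋈[g=b] R))) → 4

E1 and E2 produce the same multiset:
c | b | e | x
6 | 4 | 4 | r
6 | 4 | 4 | r
6 | 4 | 4 | r
6 | 4 | 4 | r

yes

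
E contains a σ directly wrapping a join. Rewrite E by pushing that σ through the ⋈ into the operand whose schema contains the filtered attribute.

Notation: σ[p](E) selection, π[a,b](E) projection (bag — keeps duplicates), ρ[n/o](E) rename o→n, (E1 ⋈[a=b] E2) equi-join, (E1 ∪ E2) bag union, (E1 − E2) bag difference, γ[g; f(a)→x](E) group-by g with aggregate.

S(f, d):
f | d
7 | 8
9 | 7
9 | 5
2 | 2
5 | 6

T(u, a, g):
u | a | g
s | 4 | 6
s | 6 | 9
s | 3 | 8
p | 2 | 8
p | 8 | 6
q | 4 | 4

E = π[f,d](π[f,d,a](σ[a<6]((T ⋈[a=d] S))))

σ filters on a, owned by the left side.
E' = π[f,d](π[f,d,a]((σ[a<6](T) ⋈[a=d] S)))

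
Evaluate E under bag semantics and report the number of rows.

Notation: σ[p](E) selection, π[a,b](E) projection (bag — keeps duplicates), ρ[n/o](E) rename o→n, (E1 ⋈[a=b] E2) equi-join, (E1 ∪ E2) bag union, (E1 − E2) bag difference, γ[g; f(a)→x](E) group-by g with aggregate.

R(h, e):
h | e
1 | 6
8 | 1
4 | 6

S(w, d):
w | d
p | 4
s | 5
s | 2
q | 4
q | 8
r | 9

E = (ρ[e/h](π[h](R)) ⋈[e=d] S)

Row counts bottom-up:
  R → 3
  π[h](R) → 3
  ρ[e/h](π[h](R)) → 3
  S → 6
  (ρ[e/h](π[h](R)) ⋈[e=d] S) → 3

|E| = 3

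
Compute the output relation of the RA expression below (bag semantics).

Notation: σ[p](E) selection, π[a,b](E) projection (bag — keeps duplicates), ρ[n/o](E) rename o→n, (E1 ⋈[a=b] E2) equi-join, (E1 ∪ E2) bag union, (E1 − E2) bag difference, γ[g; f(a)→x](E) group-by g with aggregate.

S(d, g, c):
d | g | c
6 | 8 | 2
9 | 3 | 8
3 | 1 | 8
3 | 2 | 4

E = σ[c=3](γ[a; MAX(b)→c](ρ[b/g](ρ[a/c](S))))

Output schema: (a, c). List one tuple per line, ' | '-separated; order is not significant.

Subexpression sizes:
  S → 4
  ρ[a/c](S) → 4
  ρ[b/g](ρ[a/c](S)) → 4
  γ[a; MAX(b)→c](ρ[b/g](ρ[a/c](S))) → 3
  σ[c=3](γ[a; MAX(b)→c](ρ[b/g](ρ[a/c](S)))) → 1

== RESULT ==
a | c
8 | 3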